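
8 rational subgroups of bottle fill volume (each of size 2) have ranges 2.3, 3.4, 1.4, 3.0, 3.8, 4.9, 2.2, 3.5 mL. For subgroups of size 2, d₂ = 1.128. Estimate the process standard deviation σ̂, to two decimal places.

2.71

R̄ = (2.3 + 3.4 + 1.4 + 3.0 + 3.8 + 4.9 + 2.2 + 3.5) / 8 = 3.0625
σ̂ = R̄ / d₂ = 3.0625 / 1.128 = 2.7150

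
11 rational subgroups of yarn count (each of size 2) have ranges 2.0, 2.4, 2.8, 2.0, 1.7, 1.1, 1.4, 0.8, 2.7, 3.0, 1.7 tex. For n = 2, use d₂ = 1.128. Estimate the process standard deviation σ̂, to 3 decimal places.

R̄ = (2.0 + 2.4 + 2.8 + 2.0 + 1.7 + 1.1 + 1.4 + 0.8 + 2.7 + 3.0 + 1.7) / 11 = 1.9636
σ̂ = R̄ / d₂ = 1.9636 / 1.128 = 1.7408

1.741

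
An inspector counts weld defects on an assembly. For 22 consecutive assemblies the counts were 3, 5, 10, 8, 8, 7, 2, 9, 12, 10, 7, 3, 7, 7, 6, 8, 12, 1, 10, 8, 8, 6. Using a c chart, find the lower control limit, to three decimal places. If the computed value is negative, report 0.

0.000

c̄ = (3 + 5 + 10 + 8 + 8 + 7 + 2 + 9 + 12 + 10 + 7 + 3 + 7 + 7 + 6 + 8 + 12 + 1 + 10 + 8 + 8 + 6) / 22 = 157 / 22 = 7.1364
LCL = c̄ − 3√c̄ = 7.1364 − 3 × 2.6714 = -0.8778 → 0 (cannot be negative)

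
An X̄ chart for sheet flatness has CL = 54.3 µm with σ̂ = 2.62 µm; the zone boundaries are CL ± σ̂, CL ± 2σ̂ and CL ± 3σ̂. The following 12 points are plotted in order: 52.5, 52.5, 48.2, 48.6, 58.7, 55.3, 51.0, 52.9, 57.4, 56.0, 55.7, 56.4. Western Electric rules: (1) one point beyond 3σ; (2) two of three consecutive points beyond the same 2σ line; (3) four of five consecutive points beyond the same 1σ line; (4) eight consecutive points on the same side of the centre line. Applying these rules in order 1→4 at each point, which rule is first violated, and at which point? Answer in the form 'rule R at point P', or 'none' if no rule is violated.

Zone of each point (C = within 1σ̂, B = 1σ̂–2σ̂, A = 2σ̂–3σ̂, * = beyond 3σ̂; sign = side of CL): 1:-C, 2:-C, 3:-A, 4:-A, 5:+B, 6:+C, 7:-B, 8:-C, 9:+B, 10:+C, 11:+C, 12:+C
Rule 2 (two of three consecutive points beyond the same 2σ limit) is satisfied at point 4.

rule 2 at point 4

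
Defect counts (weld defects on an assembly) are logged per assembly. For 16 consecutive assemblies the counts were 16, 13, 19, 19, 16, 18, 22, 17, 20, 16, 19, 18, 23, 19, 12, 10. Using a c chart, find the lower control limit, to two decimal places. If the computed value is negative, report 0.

4.83

c̄ = (16 + 13 + 19 + 19 + 16 + 18 + 22 + 17 + 20 + 16 + 19 + 18 + 23 + 19 + 12 + 10) / 16 = 277 / 16 = 17.3125
LCL = c̄ − 3√c̄ = 17.3125 − 3 × 4.1608 = 4.8300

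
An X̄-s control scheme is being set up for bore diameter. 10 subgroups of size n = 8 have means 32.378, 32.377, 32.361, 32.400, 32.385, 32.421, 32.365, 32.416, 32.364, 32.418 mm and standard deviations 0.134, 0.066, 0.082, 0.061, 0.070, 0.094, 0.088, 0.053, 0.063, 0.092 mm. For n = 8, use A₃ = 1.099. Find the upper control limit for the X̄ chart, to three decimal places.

32.477

X̄̄ = (32.378 + 32.377 + 32.361 + 32.400 + 32.385 + 32.421 + 32.365 + 32.416 + 32.364 + 32.418) / 10 = 32.3885
s̄ = (0.134 + 0.066 + 0.082 + 0.061 + 0.070 + 0.094 + 0.088 + 0.053 + 0.063 + 0.092) / 10 = 0.0803
UCL = X̄̄ + A₃·s̄ = 32.3885 + 1.099 × 0.0803 = 32.4767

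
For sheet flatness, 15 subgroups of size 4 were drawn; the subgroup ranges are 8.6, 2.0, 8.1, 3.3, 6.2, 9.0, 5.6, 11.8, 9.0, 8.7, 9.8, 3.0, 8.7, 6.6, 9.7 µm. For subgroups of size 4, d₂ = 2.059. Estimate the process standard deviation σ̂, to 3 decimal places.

R̄ = (8.6 + 2.0 + 8.1 + 3.3 + 6.2 + 9.0 + 5.6 + 11.8 + 9.0 + 8.7 + 9.8 + 3.0 + 8.7 + 6.6 + 9.7) / 15 = 7.3400
σ̂ = R̄ / d₂ = 7.3400 / 2.059 = 3.5648

3.565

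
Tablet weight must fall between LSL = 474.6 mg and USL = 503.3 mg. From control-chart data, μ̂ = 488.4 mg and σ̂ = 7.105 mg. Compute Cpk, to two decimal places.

Cpu = (USL − μ̂) / (3σ̂) = (503.3 − 488.4) / (3 × 7.105) = 0.6990; Cpl = (μ̂ − LSL) / (3σ̂) = (488.4 − 474.6) / (3 × 7.105) = 0.6474; Cpk = min(Cpu, Cpl) = 0.6474

0.65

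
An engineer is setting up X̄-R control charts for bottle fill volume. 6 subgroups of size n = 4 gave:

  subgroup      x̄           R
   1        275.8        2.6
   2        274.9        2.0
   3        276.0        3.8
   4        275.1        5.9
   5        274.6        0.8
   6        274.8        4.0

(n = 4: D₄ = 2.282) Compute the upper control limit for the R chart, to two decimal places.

7.26

R̄ = (2.6 + 2.0 + 3.8 + 5.9 + 0.8 + 4.0) / 6 = 19.1000 / 6 = 3.1833
UCL_R = D₄·R̄ = 2.282 × 3.1833 = 7.2644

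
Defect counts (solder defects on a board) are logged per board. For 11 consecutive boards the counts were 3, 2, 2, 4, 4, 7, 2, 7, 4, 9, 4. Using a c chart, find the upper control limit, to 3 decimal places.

10.630

c̄ = (3 + 2 + 2 + 4 + 4 + 7 + 2 + 7 + 4 + 9 + 4) / 11 = 48 / 11 = 4.3636
UCL = c̄ + 3√c̄ = 4.3636 + 3 × √4.3636 = 4.3636 + 3 × 2.0889 = 10.6304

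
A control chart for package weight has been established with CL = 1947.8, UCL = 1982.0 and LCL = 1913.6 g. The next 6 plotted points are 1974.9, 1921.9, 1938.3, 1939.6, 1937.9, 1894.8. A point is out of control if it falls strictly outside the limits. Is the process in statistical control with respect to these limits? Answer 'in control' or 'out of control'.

out of control

Compare each point to [1913.6, 1982.0]: sample 6 = 1894.8 < LCL.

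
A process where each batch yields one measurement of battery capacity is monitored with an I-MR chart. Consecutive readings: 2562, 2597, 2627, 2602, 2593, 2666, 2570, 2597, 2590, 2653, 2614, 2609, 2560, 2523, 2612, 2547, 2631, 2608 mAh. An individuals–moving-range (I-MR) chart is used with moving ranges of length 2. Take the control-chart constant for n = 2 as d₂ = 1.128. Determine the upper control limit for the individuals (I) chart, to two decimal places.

X̄ = (2562 + 2597 + 2627 + 2602 + 2593 + 2666 + 2570 + 2597 + 2590 + 2653 + 2614 + 2609 + 2560 + 2523 + 2612 + 2547 + 2631 + 2608) / 18 = 2597.8333
Moving ranges: 35, 30, 25, 9, 73, 96, 27, 7, 63, 39, 5, 49, 37, 89, 65, 84, 23; M̄R̄ = 756.0000 / 17 = 44.4706
UCL = X̄ + 3·M̄R̄/d₂ = 2597.8333 + 3 × 44.4706 / 1.128 = 2716.1062

2716.11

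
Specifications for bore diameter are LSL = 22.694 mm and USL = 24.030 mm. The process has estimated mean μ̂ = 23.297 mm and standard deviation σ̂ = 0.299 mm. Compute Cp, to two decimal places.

0.74

Cp = (USL − LSL) / (6σ̂) = (24.030 − 22.694) / (6 × 0.299) = 1.3360 / 1.7940 = 0.7447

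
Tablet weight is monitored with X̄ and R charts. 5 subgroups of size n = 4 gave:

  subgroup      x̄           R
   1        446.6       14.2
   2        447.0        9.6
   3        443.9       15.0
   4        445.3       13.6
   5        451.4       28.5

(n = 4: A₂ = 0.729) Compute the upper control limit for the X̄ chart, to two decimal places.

458.64

X̄̄ = (446.6 + 447.0 + 443.9 + 445.3 + 451.4) / 5 = 2234.2000 / 5 = 446.8400
R̄ = (14.2 + 9.6 + 15.0 + 13.6 + 28.5) / 5 = 80.9000 / 5 = 16.1800
UCL = X̄̄ + A₂·R̄ = 446.8400 + 0.729 × 16.1800 = 458.6352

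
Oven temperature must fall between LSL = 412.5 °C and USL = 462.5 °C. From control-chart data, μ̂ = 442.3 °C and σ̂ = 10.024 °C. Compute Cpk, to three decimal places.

0.672

Cpu = (USL − μ̂) / (3σ̂) = (462.5 − 442.3) / (3 × 10.024) = 0.6717; Cpl = (μ̂ − LSL) / (3σ̂) = (442.3 − 412.5) / (3 × 10.024) = 0.9910; Cpk = min(Cpu, Cpl) = 0.6717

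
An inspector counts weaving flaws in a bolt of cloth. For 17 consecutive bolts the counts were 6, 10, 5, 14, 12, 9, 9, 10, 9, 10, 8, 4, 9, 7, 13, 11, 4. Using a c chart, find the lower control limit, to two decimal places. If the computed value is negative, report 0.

0.00

c̄ = (6 + 10 + 5 + 14 + 12 + 9 + 9 + 10 + 9 + 10 + 8 + 4 + 9 + 7 + 13 + 11 + 4) / 17 = 150 / 17 = 8.8235
LCL = c̄ − 3√c̄ = 8.8235 − 3 × 2.9704 = -0.0878 → 0 (cannot be negative)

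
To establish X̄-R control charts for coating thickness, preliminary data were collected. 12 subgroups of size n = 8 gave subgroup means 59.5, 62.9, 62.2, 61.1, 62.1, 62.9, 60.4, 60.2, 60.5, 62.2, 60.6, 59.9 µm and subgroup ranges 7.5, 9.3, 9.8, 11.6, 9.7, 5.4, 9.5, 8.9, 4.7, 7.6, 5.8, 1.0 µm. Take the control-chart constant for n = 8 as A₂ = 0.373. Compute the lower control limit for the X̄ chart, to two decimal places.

58.39

X̄̄ = (59.5 + 62.9 + 62.2 + 61.1 + 62.1 + 62.9 + 60.4 + 60.2 + 60.5 + 62.2 + 60.6 + 59.9) / 12 = 734.5000 / 12 = 61.2083
R̄ = (7.5 + 9.3 + 9.8 + 11.6 + 9.7 + 5.4 + 9.5 + 8.9 + 4.7 + 7.6 + 5.8 + 1.0) / 12 = 90.8000 / 12 = 7.5667
LCL = X̄̄ − A₂·R̄ = 61.2083 − 0.373 × 7.5667 = 58.3860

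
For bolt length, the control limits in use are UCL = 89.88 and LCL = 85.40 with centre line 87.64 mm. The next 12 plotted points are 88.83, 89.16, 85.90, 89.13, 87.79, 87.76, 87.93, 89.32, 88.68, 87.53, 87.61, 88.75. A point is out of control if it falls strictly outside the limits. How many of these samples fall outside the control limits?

0

All 12 points lie within [85.40, 89.88].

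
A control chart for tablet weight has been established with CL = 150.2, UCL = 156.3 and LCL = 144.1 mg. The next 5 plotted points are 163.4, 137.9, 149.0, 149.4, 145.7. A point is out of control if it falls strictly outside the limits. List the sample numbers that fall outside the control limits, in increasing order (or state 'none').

1, 2

Compare each point to [144.1, 156.3]: sample 1 = 163.4 > UCL; sample 2 = 137.9 < LCL.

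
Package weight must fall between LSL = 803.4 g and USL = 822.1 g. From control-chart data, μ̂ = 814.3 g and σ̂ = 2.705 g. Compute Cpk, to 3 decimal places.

Cpu = (USL − μ̂) / (3σ̂) = (822.1 − 814.3) / (3 × 2.705) = 0.9612; Cpl = (μ̂ − LSL) / (3σ̂) = (814.3 − 803.4) / (3 × 2.705) = 1.3432; Cpk = min(Cpu, Cpl) = 0.9612

0.961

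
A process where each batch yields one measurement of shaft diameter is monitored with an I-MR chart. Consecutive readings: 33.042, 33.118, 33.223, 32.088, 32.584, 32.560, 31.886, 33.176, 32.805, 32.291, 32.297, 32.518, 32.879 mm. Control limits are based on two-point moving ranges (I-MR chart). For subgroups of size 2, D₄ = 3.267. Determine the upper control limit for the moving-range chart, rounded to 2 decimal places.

1.44

Moving ranges: 0.076, 0.105, 1.135, 0.496, 0.024, 0.674, 1.290, 0.371, 0.514, 0.006, 0.221, 0.361; M̄R̄ = 5.2730 / 12 = 0.4394
UCL_MR = D₄·M̄R̄ = 3.267 × 0.4394 = 1.4356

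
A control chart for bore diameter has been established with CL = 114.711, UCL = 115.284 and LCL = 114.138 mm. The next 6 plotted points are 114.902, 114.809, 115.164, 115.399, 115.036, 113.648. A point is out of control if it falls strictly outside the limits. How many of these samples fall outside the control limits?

2

Compare each point to [114.138, 115.284]: sample 4 = 115.399 > UCL; sample 6 = 113.648 < LCL.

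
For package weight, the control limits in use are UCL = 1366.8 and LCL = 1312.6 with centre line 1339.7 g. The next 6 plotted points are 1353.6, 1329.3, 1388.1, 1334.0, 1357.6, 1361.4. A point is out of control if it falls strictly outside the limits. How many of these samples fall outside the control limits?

1

Compare each point to [1312.6, 1366.8]: sample 3 = 1388.1 > UCL.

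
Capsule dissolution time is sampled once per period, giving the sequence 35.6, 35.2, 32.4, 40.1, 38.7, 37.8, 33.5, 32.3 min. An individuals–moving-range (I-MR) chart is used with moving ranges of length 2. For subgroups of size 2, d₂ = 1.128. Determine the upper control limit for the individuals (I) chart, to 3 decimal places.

42.805

X̄ = (35.6 + 35.2 + 32.4 + 40.1 + 38.7 + 37.8 + 33.5 + 32.3) / 8 = 35.7000
Moving ranges: 0.4, 2.8, 7.7, 1.4, 0.9, 4.3, 1.2; M̄R̄ = 18.7000 / 7 = 2.6714
UCL = X̄ + 3·M̄R̄/d₂ = 35.7000 + 3 × 2.6714 / 1.128 = 42.8049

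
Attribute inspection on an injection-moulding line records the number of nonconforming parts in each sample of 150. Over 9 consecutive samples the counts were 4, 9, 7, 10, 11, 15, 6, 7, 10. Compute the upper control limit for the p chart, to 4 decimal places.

0.1160

p̄ = Σdᵢ / (k·n) = 79 / (9 × 150) = 0.05852
UCL = p̄ + 3·√(p̄(1−p̄)/n) = 0.05852 + 3 × √(0.05852×0.94148/150) = 0.05852 + 3 × 0.01916 = 0.11601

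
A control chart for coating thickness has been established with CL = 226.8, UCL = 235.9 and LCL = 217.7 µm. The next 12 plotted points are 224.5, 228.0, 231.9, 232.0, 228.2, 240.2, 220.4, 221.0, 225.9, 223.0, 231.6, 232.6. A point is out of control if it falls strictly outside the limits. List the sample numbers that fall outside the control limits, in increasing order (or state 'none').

Compare each point to [217.7, 235.9]: sample 6 = 240.2 > UCL.

6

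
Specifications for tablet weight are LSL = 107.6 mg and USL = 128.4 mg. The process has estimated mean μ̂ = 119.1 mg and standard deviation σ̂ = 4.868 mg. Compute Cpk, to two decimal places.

0.64

Cpu = (USL − μ̂) / (3σ̂) = (128.4 − 119.1) / (3 × 4.868) = 0.6368; Cpl = (μ̂ − LSL) / (3σ̂) = (119.1 − 107.6) / (3 × 4.868) = 0.7875; Cpk = min(Cpu, Cpl) = 0.6368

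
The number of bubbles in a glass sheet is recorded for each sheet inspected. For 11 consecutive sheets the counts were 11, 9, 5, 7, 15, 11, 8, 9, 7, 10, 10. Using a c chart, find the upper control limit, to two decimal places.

18.41

c̄ = (11 + 9 + 5 + 7 + 15 + 11 + 8 + 9 + 7 + 10 + 10) / 11 = 102 / 11 = 9.2727
UCL = c̄ + 3√c̄ = 9.2727 + 3 × √9.2727 = 9.2727 + 3 × 3.0451 = 18.4081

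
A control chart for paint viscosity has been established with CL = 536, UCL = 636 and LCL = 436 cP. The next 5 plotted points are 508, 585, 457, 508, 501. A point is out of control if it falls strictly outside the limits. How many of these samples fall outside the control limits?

0

All 5 points lie within [436, 636].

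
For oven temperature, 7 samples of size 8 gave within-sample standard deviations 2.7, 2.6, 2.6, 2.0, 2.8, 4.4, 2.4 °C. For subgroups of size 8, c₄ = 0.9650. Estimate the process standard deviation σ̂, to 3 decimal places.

2.887

s̄ = (2.7 + 2.6 + 2.6 + 2.0 + 2.8 + 4.4 + 2.4) / 7 = 2.7857
σ̂ = s̄ / c₄ = 2.7857 / 0.9650 = 2.8868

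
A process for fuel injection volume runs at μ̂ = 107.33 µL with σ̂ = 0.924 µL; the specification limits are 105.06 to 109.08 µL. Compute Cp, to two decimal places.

Cp = (USL − LSL) / (6σ̂) = (109.08 − 105.06) / (6 × 0.924) = 4.0200 / 5.5440 = 0.7251

0.73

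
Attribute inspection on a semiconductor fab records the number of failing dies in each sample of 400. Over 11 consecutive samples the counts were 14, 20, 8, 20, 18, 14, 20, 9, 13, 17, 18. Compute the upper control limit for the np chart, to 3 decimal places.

p̄ = Σdᵢ / (k·n) = 171 / (11 × 400) = 0.03886
UCL = np̄ + 3·√(np̄(1−p̄)) = 15.5455 + 3 × √(15.5455×0.96114) = 15.5455 + 3 × 3.8654 = 27.1416

27.142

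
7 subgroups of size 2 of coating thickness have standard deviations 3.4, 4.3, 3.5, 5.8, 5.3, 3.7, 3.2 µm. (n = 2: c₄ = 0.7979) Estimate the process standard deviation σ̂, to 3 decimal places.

5.228

s̄ = (3.4 + 4.3 + 3.5 + 5.8 + 5.3 + 3.7 + 3.2) / 7 = 4.1714
σ̂ = s̄ / c₄ = 4.1714 / 0.7979 = 5.2280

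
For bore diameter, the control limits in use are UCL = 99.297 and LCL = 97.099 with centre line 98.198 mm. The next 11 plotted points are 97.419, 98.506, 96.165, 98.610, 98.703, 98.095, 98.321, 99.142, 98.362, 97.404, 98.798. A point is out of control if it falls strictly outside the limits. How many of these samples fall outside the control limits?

Compare each point to [97.099, 99.297]: sample 3 = 96.165 < LCL.

1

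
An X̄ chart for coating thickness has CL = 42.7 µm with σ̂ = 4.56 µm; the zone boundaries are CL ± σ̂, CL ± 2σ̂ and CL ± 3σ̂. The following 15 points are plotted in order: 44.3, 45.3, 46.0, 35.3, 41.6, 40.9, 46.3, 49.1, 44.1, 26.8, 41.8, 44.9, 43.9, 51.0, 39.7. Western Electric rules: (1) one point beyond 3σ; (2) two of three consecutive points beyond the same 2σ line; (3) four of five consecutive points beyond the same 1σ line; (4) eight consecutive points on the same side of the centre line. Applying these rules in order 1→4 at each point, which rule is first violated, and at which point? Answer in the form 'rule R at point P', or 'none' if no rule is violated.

Zone of each point (C = within 1σ̂, B = 1σ̂–2σ̂, A = 2σ̂–3σ̂, * = beyond 3σ̂; sign = side of CL): 1:+C, 2:+C, 3:+C, 4:-B, 5:-C, 6:-C, 7:+C, 8:+B, 9:+C, 10:-*, 11:-C, 12:+C, 13:+C, 14:+B, 15:-C
Rule 1 (one point beyond the 3σ limits) is satisfied at point 10.

rule 1 at point 10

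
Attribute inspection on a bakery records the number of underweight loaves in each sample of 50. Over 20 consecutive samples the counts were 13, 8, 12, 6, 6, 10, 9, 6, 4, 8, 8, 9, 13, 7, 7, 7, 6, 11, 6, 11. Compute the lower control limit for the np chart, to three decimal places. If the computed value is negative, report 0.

p̄ = Σdᵢ / (k·n) = 167 / (20 × 50) = 0.16700
LCL = np̄ − 3·√(np̄(1−p̄)) = 8.3500 − 3 × 2.6373 = 0.4380

0.438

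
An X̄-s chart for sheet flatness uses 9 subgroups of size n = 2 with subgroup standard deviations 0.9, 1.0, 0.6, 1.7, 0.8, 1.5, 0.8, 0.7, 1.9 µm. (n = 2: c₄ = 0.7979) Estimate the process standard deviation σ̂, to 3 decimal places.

s̄ = (0.9 + 1.0 + 0.6 + 1.7 + 0.8 + 1.5 + 0.8 + 0.7 + 1.9) / 9 = 1.1000
σ̂ = s̄ / c₄ = 1.1000 / 0.7979 = 1.3786

1.379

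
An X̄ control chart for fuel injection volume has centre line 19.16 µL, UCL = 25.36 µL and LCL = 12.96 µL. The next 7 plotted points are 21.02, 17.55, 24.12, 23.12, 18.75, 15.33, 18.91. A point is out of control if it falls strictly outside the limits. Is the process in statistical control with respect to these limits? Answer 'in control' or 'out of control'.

in control

All 7 points lie within [12.96, 25.36].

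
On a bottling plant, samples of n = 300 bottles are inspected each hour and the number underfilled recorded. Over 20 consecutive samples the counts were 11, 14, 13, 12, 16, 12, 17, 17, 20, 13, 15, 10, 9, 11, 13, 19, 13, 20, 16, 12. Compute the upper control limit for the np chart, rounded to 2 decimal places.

p̄ = Σdᵢ / (k·n) = 283 / (20 × 300) = 0.04717
UCL = np̄ + 3·√(np̄(1−p̄)) = 14.1500 + 3 × √(14.1500×0.95283) = 14.1500 + 3 × 3.6719 = 25.1656

25.17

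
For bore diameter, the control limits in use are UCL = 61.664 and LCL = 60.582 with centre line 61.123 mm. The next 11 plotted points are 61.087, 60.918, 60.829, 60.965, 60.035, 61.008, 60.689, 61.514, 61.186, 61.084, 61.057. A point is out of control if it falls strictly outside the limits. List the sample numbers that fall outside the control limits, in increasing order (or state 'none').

5

Compare each point to [60.582, 61.664]: sample 5 = 60.035 < LCL.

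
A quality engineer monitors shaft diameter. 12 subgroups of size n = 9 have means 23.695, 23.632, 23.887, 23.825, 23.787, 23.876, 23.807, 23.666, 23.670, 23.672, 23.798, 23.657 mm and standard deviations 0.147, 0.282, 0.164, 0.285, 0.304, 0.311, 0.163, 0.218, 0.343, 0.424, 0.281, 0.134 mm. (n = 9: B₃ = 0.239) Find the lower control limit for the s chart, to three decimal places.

0.061

s̄ = (0.147 + 0.282 + 0.164 + 0.285 + 0.304 + 0.311 + 0.163 + 0.218 + 0.343 + 0.424 + 0.281 + 0.134) / 12 = 0.2547
LCL_s = B₃·s̄ = 0.239 × 0.2547 = 0.0609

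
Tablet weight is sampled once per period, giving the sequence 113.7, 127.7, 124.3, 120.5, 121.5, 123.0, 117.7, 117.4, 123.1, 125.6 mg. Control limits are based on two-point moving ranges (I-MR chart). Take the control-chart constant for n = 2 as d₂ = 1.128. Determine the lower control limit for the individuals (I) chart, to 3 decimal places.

X̄ = (113.7 + 127.7 + 124.3 + 120.5 + 121.5 + 123.0 + 117.7 + 117.4 + 123.1 + 125.6) / 10 = 121.4500
Moving ranges: 14.0, 3.4, 3.8, 1.0, 1.5, 5.3, 0.3, 5.7, 2.5; M̄R̄ = 37.5000 / 9 = 4.1667
LCL = X̄ − 3·M̄R̄/d₂ = 121.4500 − 3 × 4.1667 / 1.128 = 110.3684

110.368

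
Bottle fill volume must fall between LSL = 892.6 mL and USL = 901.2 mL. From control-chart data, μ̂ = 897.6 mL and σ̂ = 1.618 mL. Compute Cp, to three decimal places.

0.886

Cp = (USL − LSL) / (6σ̂) = (901.2 − 892.6) / (6 × 1.618) = 8.6000 / 9.7080 = 0.8859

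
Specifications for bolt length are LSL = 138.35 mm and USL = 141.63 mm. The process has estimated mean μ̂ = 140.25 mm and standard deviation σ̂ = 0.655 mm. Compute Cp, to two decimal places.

Cp = (USL − LSL) / (6σ̂) = (141.63 − 138.35) / (6 × 0.655) = 3.2800 / 3.9300 = 0.8346

0.83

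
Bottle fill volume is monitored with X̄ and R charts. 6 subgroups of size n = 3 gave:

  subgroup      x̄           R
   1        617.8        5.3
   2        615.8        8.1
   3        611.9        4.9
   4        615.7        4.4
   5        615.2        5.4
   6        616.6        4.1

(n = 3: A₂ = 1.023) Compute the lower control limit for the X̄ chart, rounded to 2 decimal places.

X̄̄ = (617.8 + 615.8 + 611.9 + 615.7 + 615.2 + 616.6) / 6 = 3693.0000 / 6 = 615.5000
R̄ = (5.3 + 8.1 + 4.9 + 4.4 + 5.4 + 4.1) / 6 = 32.2000 / 6 = 5.3667
LCL = X̄̄ − A₂·R̄ = 615.5000 − 1.023 × 5.3667 = 610.0099

610.01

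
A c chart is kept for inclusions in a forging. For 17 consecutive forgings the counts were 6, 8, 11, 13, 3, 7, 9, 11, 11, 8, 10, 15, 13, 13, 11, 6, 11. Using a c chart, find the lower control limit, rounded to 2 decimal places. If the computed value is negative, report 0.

0.39

c̄ = (6 + 8 + 11 + 13 + 3 + 7 + 9 + 11 + 11 + 8 + 10 + 15 + 13 + 13 + 11 + 6 + 11) / 17 = 166 / 17 = 9.7647
LCL = c̄ − 3√c̄ = 9.7647 − 3 × 3.1249 = 0.3901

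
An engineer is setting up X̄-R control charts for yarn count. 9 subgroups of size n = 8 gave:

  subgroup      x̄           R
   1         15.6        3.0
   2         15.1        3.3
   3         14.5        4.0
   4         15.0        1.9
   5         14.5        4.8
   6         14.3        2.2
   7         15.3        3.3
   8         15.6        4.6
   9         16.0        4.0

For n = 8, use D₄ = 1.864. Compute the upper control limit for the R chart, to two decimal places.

6.44

R̄ = (3.0 + 3.3 + 4.0 + 1.9 + 4.8 + 2.2 + 3.3 + 4.6 + 4.0) / 9 = 31.1000 / 9 = 3.4556
UCL_R = D₄·R̄ = 1.864 × 3.4556 = 6.4412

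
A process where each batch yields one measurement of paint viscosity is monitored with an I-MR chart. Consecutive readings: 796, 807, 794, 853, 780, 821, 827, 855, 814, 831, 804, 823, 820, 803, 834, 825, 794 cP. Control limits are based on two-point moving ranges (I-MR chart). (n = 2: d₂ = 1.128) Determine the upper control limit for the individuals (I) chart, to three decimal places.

X̄ = (796 + 807 + 794 + 853 + 780 + 821 + 827 + 855 + 814 + 831 + 804 + 823 + 820 + 803 + 834 + 825 + 794) / 17 = 816.5294
Moving ranges: 11, 13, 59, 73, 41, 6, 28, 41, 17, 27, 19, 3, 17, 31, 9, 31; M̄R̄ = 426.0000 / 16 = 26.6250
UCL = X̄ + 3·M̄R̄/d₂ = 816.5294 + 3 × 26.6250 / 1.128 = 887.3406

887.341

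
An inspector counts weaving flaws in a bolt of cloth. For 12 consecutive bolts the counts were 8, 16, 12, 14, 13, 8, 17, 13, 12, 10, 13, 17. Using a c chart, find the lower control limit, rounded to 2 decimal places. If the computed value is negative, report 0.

2.04

c̄ = (8 + 16 + 12 + 14 + 13 + 8 + 17 + 13 + 12 + 10 + 13 + 17) / 12 = 153 / 12 = 12.7500
LCL = c̄ − 3√c̄ = 12.7500 − 3 × 3.5707 = 2.0379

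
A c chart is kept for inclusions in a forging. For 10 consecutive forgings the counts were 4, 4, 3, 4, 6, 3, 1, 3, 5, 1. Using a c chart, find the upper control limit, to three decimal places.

8.932

c̄ = (4 + 4 + 3 + 4 + 6 + 3 + 1 + 3 + 5 + 1) / 10 = 34 / 10 = 3.4000
UCL = c̄ + 3√c̄ = 3.4000 + 3 × √3.4000 = 3.4000 + 3 × 1.8439 = 8.9317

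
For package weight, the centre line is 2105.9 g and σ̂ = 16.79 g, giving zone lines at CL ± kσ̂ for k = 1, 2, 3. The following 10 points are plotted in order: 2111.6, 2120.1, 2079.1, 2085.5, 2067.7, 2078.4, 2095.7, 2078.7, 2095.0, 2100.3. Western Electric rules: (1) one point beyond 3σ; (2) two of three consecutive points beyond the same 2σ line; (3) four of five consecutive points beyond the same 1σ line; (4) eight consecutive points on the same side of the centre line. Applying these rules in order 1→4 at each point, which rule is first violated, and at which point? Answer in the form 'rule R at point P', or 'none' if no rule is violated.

rule 3 at point 6

Zone of each point (C = within 1σ̂, B = 1σ̂–2σ̂, A = 2σ̂–3σ̂, * = beyond 3σ̂; sign = side of CL): 1:+C, 2:+C, 3:-B, 4:-B, 5:-A, 6:-B, 7:-C, 8:-B, 9:-C, 10:-C
Rule 3 (four of five consecutive points beyond the same 1σ limit) is satisfied at point 6.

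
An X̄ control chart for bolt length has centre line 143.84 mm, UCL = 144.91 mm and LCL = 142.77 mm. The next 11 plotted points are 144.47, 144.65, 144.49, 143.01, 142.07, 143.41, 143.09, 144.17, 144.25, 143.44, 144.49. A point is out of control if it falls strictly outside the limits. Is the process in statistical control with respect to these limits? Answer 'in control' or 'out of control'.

Compare each point to [142.77, 144.91]: sample 5 = 142.07 < LCL.

out of control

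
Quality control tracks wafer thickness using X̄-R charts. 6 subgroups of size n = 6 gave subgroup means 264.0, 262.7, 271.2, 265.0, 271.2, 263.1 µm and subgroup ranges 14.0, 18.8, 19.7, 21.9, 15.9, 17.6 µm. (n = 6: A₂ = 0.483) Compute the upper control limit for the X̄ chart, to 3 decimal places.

274.886

X̄̄ = (264.0 + 262.7 + 271.2 + 265.0 + 271.2 + 263.1) / 6 = 1597.2000 / 6 = 266.2000
R̄ = (14.0 + 18.8 + 19.7 + 21.9 + 15.9 + 17.6) / 6 = 107.9000 / 6 = 17.9833
UCL = X̄̄ + A₂·R̄ = 266.2000 + 0.483 × 17.9833 = 274.8859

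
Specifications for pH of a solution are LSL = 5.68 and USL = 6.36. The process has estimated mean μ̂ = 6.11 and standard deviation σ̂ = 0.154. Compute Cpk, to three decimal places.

Cpu = (USL − μ̂) / (3σ̂) = (6.36 − 6.11) / (3 × 0.154) = 0.5411; Cpl = (μ̂ − LSL) / (3σ̂) = (6.11 − 5.68) / (3 × 0.154) = 0.9307; Cpk = min(Cpu, Cpl) = 0.5411

0.541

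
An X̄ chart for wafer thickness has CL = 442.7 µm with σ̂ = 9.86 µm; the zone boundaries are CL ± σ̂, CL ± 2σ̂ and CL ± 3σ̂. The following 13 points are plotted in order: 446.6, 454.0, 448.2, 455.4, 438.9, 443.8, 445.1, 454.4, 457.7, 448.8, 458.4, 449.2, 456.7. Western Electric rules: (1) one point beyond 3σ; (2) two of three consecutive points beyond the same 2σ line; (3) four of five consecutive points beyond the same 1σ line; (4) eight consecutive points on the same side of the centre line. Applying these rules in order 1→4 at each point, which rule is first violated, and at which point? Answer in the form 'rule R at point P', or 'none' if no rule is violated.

rule 4 at point 13

Zone of each point (C = within 1σ̂, B = 1σ̂–2σ̂, A = 2σ̂–3σ̂, * = beyond 3σ̂; sign = side of CL): 1:+C, 2:+B, 3:+C, 4:+B, 5:-C, 6:+C, 7:+C, 8:+B, 9:+B, 10:+C, 11:+B, 12:+C, 13:+B
Rule 4 (eight consecutive points on the same side of the centre line) is satisfied at point 13.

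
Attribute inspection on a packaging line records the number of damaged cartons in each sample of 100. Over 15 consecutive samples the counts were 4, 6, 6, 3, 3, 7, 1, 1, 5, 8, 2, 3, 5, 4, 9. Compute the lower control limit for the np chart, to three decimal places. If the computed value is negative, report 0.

p̄ = Σdᵢ / (k·n) = 67 / (15 × 100) = 0.04467
LCL = np̄ − 3·√(np̄(1−p̄)) = 4.4667 − 3 × 2.0657 = -1.7305 → 0 (negative, so LCL = 0)

0.000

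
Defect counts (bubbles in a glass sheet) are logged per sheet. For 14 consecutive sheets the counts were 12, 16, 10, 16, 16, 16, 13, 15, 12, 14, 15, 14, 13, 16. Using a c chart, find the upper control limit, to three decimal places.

c̄ = (12 + 16 + 10 + 16 + 16 + 16 + 13 + 15 + 12 + 14 + 15 + 14 + 13 + 16) / 14 = 198 / 14 = 14.1429
UCL = c̄ + 3√c̄ = 14.1429 + 3 × √14.1429 = 14.1429 + 3 × 3.7607 = 25.4250

25.425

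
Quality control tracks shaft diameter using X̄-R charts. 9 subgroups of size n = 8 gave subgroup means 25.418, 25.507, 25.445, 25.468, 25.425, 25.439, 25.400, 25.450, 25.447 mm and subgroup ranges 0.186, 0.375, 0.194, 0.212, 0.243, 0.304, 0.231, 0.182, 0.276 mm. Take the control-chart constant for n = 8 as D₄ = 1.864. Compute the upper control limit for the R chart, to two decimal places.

0.46

R̄ = (0.186 + 0.375 + 0.194 + 0.212 + 0.243 + 0.304 + 0.231 + 0.182 + 0.276) / 9 = 2.2030 / 9 = 0.2448
UCL_R = D₄·R̄ = 1.864 × 0.2448 = 0.4563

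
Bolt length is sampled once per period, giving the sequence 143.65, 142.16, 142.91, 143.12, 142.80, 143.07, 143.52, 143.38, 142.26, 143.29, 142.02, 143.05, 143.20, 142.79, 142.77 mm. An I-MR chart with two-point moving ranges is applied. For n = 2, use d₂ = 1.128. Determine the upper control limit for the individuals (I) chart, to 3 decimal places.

144.578

X̄ = (143.65 + 142.16 + 142.91 + 143.12 + 142.80 + 143.07 + 143.52 + 143.38 + 142.26 + 143.29 + 142.02 + 143.05 + 143.20 + 142.79 + 142.77) / 15 = 142.9327
Moving ranges: 1.49, 0.75, 0.21, 0.32, 0.27, 0.45, 0.14, 1.12, 1.03, 1.27, 1.03, 0.15, 0.41, 0.02; M̄R̄ = 8.6600 / 14 = 0.6186
UCL = X̄ + 3·M̄R̄/d₂ = 142.9327 + 3 × 0.6186 / 1.128 = 144.5778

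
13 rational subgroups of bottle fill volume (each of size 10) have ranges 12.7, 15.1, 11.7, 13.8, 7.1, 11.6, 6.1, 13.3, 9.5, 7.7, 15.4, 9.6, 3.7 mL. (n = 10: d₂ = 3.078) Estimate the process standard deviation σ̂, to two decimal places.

R̄ = (12.7 + 15.1 + 11.7 + 13.8 + 7.1 + 11.6 + 6.1 + 13.3 + 9.5 + 7.7 + 15.4 + 9.6 + 3.7) / 13 = 10.5615
σ̂ = R̄ / d₂ = 10.5615 / 3.078 = 3.4313

3.43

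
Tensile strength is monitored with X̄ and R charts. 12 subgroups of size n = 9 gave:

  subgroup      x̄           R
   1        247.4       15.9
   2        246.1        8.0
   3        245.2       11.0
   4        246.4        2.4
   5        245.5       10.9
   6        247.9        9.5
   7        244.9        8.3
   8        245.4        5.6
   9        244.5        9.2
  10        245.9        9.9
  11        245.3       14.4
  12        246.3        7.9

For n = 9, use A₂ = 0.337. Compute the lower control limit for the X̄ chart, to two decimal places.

X̄̄ = (247.4 + 246.1 + 245.2 + 246.4 + 245.5 + 247.9 + 244.9 + 245.4 + 244.5 + 245.9 + 245.3 + 246.3) / 12 = 2950.8000 / 12 = 245.9000
R̄ = (15.9 + 8.0 + 11.0 + 2.4 + 10.9 + 9.5 + 8.3 + 5.6 + 9.2 + 9.9 + 14.4 + 7.9) / 12 = 113.0000 / 12 = 9.4167
LCL = X̄̄ − A₂·R̄ = 245.9000 − 0.337 × 9.4167 = 242.7266

242.73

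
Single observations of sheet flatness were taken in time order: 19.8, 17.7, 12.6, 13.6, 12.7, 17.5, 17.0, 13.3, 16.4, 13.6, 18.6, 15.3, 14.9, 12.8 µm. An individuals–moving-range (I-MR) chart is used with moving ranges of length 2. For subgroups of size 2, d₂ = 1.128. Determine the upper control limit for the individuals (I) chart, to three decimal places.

22.534

X̄ = (19.8 + 17.7 + 12.6 + 13.6 + 12.7 + 17.5 + 17.0 + 13.3 + 16.4 + 13.6 + 18.6 + 15.3 + 14.9 + 12.8) / 14 = 15.4143
Moving ranges: 2.1, 5.1, 1.0, 0.9, 4.8, 0.5, 3.7, 3.1, 2.8, 5.0, 3.3, 0.4, 2.1; M̄R̄ = 34.8000 / 13 = 2.6769
UCL = X̄ + 3·M̄R̄/d₂ = 15.4143 + 3 × 2.6769 / 1.128 = 22.5338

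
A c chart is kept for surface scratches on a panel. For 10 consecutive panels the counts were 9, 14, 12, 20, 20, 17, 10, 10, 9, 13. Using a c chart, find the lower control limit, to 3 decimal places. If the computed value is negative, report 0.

2.418

c̄ = (9 + 14 + 12 + 20 + 20 + 17 + 10 + 10 + 9 + 13) / 10 = 134 / 10 = 13.4000
LCL = c̄ − 3√c̄ = 13.4000 − 3 × 3.6606 = 2.4182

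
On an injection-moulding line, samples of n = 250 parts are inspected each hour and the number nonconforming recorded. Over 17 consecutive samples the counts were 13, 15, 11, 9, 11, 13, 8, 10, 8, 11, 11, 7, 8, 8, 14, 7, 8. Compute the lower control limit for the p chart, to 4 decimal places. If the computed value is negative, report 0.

0.0031

p̄ = Σdᵢ / (k·n) = 172 / (17 × 250) = 0.04047
LCL = p̄ − 3·√(p̄(1−p̄)/n) = 0.04047 − 3 × 0.01246 = 0.00308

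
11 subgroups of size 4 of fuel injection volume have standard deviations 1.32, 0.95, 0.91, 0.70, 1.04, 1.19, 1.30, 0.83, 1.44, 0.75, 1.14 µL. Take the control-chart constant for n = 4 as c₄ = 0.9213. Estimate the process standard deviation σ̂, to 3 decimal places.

s̄ = (1.32 + 0.95 + 0.91 + 0.70 + 1.04 + 1.19 + 1.30 + 0.83 + 1.44 + 0.75 + 1.14) / 11 = 1.0518
σ̂ = s̄ / c₄ = 1.0518 / 0.9213 = 1.1417

1.142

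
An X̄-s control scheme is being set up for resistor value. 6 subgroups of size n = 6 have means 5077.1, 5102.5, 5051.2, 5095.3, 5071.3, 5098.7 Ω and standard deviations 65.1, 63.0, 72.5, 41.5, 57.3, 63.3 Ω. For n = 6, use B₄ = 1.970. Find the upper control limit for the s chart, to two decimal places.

s̄ = (65.1 + 63.0 + 72.5 + 41.5 + 57.3 + 63.3) / 6 = 60.4500
UCL_s = B₄·s̄ = 1.970 × 60.4500 = 119.0865

119.09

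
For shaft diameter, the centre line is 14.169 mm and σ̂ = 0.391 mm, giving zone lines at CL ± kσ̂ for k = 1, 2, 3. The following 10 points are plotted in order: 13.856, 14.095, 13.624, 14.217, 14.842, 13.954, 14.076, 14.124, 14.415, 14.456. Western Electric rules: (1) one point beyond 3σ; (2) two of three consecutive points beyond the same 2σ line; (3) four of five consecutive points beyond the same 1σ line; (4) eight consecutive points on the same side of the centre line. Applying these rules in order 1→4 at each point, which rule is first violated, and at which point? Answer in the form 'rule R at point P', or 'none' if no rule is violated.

none

Zone of each point (C = within 1σ̂, B = 1σ̂–2σ̂, A = 2σ̂–3σ̂, * = beyond 3σ̂; sign = side of CL): 1:-C, 2:-C, 3:-B, 4:+C, 5:+B, 6:-C, 7:-C, 8:-C, 9:+C, 10:+C
No rule fires across all 10 points.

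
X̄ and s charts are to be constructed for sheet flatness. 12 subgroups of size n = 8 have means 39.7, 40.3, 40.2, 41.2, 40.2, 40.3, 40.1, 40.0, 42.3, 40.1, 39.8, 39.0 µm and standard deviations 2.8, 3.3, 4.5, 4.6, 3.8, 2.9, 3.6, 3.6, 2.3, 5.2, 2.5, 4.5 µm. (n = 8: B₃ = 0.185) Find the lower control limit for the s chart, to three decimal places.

0.672

s̄ = (2.8 + 3.3 + 4.5 + 4.6 + 3.8 + 2.9 + 3.6 + 3.6 + 2.3 + 5.2 + 2.5 + 4.5) / 12 = 3.6333
LCL_s = B₃·s̄ = 0.185 × 3.6333 = 0.6722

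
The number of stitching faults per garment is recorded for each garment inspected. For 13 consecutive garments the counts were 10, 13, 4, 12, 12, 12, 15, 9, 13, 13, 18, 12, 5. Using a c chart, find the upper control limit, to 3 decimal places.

21.507

c̄ = (10 + 13 + 4 + 12 + 12 + 12 + 15 + 9 + 13 + 13 + 18 + 12 + 5) / 13 = 148 / 13 = 11.3846
UCL = c̄ + 3√c̄ = 11.3846 + 3 × √11.3846 = 11.3846 + 3 × 3.3741 = 21.5069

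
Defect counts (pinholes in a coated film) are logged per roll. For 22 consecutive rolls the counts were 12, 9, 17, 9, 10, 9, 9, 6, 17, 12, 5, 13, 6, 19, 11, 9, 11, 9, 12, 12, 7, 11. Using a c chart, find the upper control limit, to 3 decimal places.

c̄ = (12 + 9 + 17 + 9 + 10 + 9 + 9 + 6 + 17 + 12 + 5 + 13 + 6 + 19 + 11 + 9 + 11 + 9 + 12 + 12 + 7 + 11) / 22 = 235 / 22 = 10.6818
UCL = c̄ + 3√c̄ = 10.6818 + 3 × √10.6818 = 10.6818 + 3 × 3.2683 = 20.4867

20.487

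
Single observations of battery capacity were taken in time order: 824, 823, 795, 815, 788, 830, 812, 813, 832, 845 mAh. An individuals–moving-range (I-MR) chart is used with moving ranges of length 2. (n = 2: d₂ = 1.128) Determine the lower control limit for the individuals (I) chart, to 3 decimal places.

767.759

X̄ = (824 + 823 + 795 + 815 + 788 + 830 + 812 + 813 + 832 + 845) / 10 = 817.7000
Moving ranges: 1, 28, 20, 27, 42, 18, 1, 19, 13; M̄R̄ = 169.0000 / 9 = 18.7778
LCL = X̄ − 3·M̄R̄/d₂ = 817.7000 − 3 × 18.7778 / 1.128 = 767.7591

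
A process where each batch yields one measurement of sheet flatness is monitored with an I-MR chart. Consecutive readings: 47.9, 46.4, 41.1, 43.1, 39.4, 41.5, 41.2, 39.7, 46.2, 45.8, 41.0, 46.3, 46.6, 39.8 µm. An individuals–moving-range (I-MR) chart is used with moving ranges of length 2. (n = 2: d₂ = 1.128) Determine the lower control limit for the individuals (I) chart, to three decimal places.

35.000

X̄ = (47.9 + 46.4 + 41.1 + 43.1 + 39.4 + 41.5 + 41.2 + 39.7 + 46.2 + 45.8 + 41.0 + 46.3 + 46.6 + 39.8) / 14 = 43.2857
Moving ranges: 1.5, 5.3, 2.0, 3.7, 2.1, 0.3, 1.5, 6.5, 0.4, 4.8, 5.3, 0.3, 6.8; M̄R̄ = 40.5000 / 13 = 3.1154
LCL = X̄ − 3·M̄R̄/d₂ = 43.2857 − 3 × 3.1154 / 1.128 = 35.0001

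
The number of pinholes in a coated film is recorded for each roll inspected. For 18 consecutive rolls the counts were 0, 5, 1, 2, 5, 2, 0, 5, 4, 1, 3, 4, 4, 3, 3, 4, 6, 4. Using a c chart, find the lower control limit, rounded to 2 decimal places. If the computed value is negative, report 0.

0.00

c̄ = (0 + 5 + 1 + 2 + 5 + 2 + 0 + 5 + 4 + 1 + 3 + 4 + 4 + 3 + 3 + 4 + 6 + 4) / 18 = 56 / 18 = 3.1111
LCL = c̄ − 3√c̄ = 3.1111 − 3 × 1.7638 = -2.1804 → 0 (cannot be negative)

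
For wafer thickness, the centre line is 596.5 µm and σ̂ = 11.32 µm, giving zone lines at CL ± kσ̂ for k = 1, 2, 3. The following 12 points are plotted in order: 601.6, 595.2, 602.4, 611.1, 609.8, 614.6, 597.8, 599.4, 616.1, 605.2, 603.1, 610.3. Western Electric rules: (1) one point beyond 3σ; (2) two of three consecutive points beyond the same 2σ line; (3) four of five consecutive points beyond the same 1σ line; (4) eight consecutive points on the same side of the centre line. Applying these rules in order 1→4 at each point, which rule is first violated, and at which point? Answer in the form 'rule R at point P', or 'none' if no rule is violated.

rule 4 at point 10

Zone of each point (C = within 1σ̂, B = 1σ̂–2σ̂, A = 2σ̂–3σ̂, * = beyond 3σ̂; sign = side of CL): 1:+C, 2:-C, 3:+C, 4:+B, 5:+B, 6:+B, 7:+C, 8:+C, 9:+B, 10:+C, 11:+C, 12:+B
Rule 4 (eight consecutive points on the same side of the centre line) is satisfied at point 10.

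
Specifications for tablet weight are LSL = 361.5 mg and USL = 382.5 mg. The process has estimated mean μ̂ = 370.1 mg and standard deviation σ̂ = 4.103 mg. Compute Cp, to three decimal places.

Cp = (USL − LSL) / (6σ̂) = (382.5 − 361.5) / (6 × 4.103) = 21.0000 / 24.6180 = 0.8530

0.853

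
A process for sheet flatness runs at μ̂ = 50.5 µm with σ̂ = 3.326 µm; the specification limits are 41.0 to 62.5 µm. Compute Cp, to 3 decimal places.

Cp = (USL − LSL) / (6σ̂) = (62.5 − 41.0) / (6 × 3.326) = 21.5000 / 19.9560 = 1.0774

1.077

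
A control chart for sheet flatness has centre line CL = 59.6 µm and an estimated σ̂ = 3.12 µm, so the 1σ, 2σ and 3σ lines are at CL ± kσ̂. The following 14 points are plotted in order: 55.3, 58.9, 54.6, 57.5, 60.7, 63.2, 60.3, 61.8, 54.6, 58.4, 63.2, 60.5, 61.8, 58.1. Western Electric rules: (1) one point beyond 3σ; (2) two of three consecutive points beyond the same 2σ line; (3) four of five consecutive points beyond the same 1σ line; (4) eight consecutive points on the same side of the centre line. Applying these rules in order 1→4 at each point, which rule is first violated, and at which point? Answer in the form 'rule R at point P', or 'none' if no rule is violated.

Zone of each point (C = within 1σ̂, B = 1σ̂–2σ̂, A = 2σ̂–3σ̂, * = beyond 3σ̂; sign = side of CL): 1:-B, 2:-C, 3:-B, 4:-C, 5:+C, 6:+B, 7:+C, 8:+C, 9:-B, 10:-C, 11:+B, 12:+C, 13:+C, 14:-C
No rule fires across all 14 points.

none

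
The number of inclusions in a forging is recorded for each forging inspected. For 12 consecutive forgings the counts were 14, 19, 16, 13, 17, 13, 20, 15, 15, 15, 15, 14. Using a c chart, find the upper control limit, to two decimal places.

27.31

c̄ = (14 + 19 + 16 + 13 + 17 + 13 + 20 + 15 + 15 + 15 + 15 + 14) / 12 = 186 / 12 = 15.5000
UCL = c̄ + 3√c̄ = 15.5000 + 3 × √15.5000 = 15.5000 + 3 × 3.9370 = 27.3110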